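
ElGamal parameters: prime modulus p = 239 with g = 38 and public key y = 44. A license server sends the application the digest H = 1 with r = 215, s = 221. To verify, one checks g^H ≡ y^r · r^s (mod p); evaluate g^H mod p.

38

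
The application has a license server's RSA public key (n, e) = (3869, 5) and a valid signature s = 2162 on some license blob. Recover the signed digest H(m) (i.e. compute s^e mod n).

2083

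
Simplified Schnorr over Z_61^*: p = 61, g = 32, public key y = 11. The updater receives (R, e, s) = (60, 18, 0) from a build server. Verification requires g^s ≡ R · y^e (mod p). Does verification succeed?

passes

g^s mod p:
32^0 mod 61 = 1
R · y^e mod p:
Squares mod 61: 11^1≡11, 11^2≡60, 11^4≡1, 11^8≡1, 11^16≡1
18 = 16 + 2, so 11^18 ≡ 1·60 ≡ 60 (mod 61)
60·60 = 3600 ≡ 1 (mod 61)
1 ≡ 1 (mod 61); signature holds.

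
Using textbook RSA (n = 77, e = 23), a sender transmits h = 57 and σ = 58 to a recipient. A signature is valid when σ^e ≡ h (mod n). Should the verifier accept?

σ^2 ≡ 58^2 = 3364 ≡ 53
σ^4 ≡ 53^2 = 2809 ≡ 37
σ^8 ≡ 37^2 = 1369 ≡ 60
σ^16 ≡ 60^2 = 3600 ≡ 58
23 = 16 + 4 + 2 + 1, so σ^23 ≡ 58·37·53·58 ≡ 60 (mod 77)
60 ≠ 57, so verification fails.

reject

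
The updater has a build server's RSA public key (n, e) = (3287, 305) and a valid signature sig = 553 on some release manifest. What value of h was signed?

sig^2 ≡ 553^2 = 305809 ≡ 118
sig^4 ≡ 118^2 = 13924 ≡ 776
sig^8 ≡ 776^2 = 602176 ≡ 655
sig^16 ≡ 655^2 = 429025 ≡ 1715
sig^32 ≡ 1715^2 = 2941225 ≡ 2647
sig^64 ≡ 2647^2 = 7006609 ≡ 2012
sig^128 ≡ 2012^2 = 4048144 ≡ 1847
sig^256 ≡ 1847^2 = 3411409 ≡ 2790
305 = 256 + 32 + 16 + 1, so sig^305 ≡ 2790·2647·1715·553 ≡ 1473 (mod 3287)

1473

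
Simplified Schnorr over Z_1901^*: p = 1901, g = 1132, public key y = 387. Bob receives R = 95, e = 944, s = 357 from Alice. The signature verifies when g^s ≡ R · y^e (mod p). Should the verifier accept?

g^s mod p:
Squares mod 1901: 1132^1≡1132, 1132^2≡150, 1132^4≡1589, 1132^8≡393, 1132^16≡468, 1132^32≡409, 1132^64≡1894, 1132^128≡49, 1132^256≡500
357 = 256 + 64 + 32 + 4 + 1, so 1132^357 ≡ 500·1894·409·1589·1132 ≡ 116 (mod 1901)
R · y^e mod p:
Squares mod 1901: 387^1≡387, 387^2≡1491, 387^4≡812, 387^8≡1598, 387^16≡561, 387^32≡1056, 387^64≡1150, 387^128≡1305, 387^256≡1630, 387^512≡1203
944 = 512 + 256 + 128 + 32 + 16, so 387^944 ≡ 1203·1630·1305·1056·561 ≡ 1482 (mod 1901)
95·1482 = 140790 ≡ 116 (mod 1901)
116 ≡ 116 (mod 1901); signature holds.

accept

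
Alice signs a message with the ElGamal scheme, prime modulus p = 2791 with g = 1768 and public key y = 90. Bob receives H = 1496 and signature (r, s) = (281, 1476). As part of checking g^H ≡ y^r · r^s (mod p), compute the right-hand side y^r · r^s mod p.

90^281 mod 2791 = 2518
281^1476 mod 2791 = 1331
y^r · r^s ≡ 2518·1331 = 3351458 ≡ 2258 (mod 2791)

2258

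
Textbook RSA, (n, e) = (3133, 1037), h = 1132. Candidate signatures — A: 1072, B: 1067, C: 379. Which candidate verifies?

B

Candidate A: Squares mod 3133: 1072^1≡1072, 1072^2≡2506, 1072^4≡1504, 1072^8≡3123, 1072^16≡100, 1072^32≡601, 1072^64≡906, 1072^128≡3123, 1072^256≡100, 1072^512≡601, 1072^1024≡906; 1037 = 1024 + 8 + 4 + 1, so 1072^1037 ≡ 906·3123·1504·1072 ≡ 1250 (mod 3133)
Candidate B: Squares mod 3133: 1067^1≡1067, 1067^2≡1210, 1067^4≡989, 1067^8≡625, 1067^16≡2133, 1067^32≡573, 1067^64≡2497, 1067^128≡339, 1067^256≡2133, 1067^512≡573, 1067^1024≡2497; 1037 = 1024 + 8 + 4 + 1, so 1067^1037 ≡ 2497·625·989·1067 ≡ 1132 (mod 3133)
  → matches h = 1132
Candidate C: Squares mod 3133: 379^1≡379, 379^2≡2656, 379^4≡1953, 379^8≡1348, 379^16≡3097, 379^32≡1296, 379^64≡328, 379^128≡1062, 379^256≡3097, 379^512≡1296, 379^1024≡328; 1037 = 1024 + 8 + 4 + 1, so 379^1037 ≡ 328·1348·1953·379 ≡ 2242 (mod 3133)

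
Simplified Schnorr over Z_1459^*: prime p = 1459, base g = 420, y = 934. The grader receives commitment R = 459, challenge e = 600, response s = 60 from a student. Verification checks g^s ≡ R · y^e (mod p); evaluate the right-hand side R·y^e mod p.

Squares mod 1459: 934^1≡934, 934^2≡1333, 934^4≡1286, 934^8≡749, 934^16≡745, 934^32≡605, 934^64≡1275, 934^128≡299, 934^256≡402, 934^512≡1114
600 = 512 + 64 + 16 + 8, so 934^600 ≡ 1114·1275·745·749 ≡ 980 (mod 1459)
R · y^e ≡ 459·980 = 449820 ≡ 448 (mod 1459)

448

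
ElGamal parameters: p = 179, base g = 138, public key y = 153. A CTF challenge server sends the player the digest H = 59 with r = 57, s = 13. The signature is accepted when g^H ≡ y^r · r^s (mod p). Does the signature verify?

does not verify

Left side g^H mod p:
138^2 = 19044 ≡ 70
138^4 ≡ 70^2 = 4900 ≡ 67
138^8 ≡ 67^2 = 4489 ≡ 14
138^16 ≡ 14^2 = 196 ≡ 17
138^32 ≡ 17^2 = 289 ≡ 110
59 = 32 + 16 + 8 + 2 + 1, so 138^59 ≡ 110·17·14·70·138 ≡ 82 (mod 179)
Right side y^r · r^s mod p:
153^2 = 23409 ≡ 139
153^4 ≡ 139^2 = 19321 ≡ 168
153^8 ≡ 168^2 = 28224 ≡ 121
153^16 ≡ 121^2 = 14641 ≡ 142
153^32 ≡ 142^2 = 20164 ≡ 116
57 = 32 + 16 + 8 + 1, so 153^57 ≡ 116·142·121·153 ≡ 125 (mod 179)
57^2 = 3249 ≡ 27
57^4 ≡ 27^2 = 729 ≡ 13
57^8 ≡ 13^2 = 169
13 = 8 + 4 + 1, so 57^13 ≡ 169·13·57 ≡ 108 (mod 179)
125·108 = 13500 ≡ 75 (mod 179)
82 ≠ 75, so verification fails.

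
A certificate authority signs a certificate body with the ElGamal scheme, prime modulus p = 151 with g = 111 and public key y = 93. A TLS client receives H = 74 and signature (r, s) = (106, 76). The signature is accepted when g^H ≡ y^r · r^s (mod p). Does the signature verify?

Left side g^H mod p:
Squares mod 151: 111^1≡111, 111^2≡90, 111^4≡97, 111^8≡47, 111^16≡95, 111^32≡116, 111^64≡17
74 = 64 + 8 + 2, so 111^74 ≡ 17·47·90 ≡ 34 (mod 151)
Right side y^r · r^s mod p:
Squares mod 151: 93^1≡93, 93^2≡42, 93^4≡103, 93^8≡39, 93^16≡11, 93^32≡121, 93^64≡145
106 = 64 + 32 + 8 + 2, so 93^106 ≡ 145·121·39·42 ≡ 88 (mod 151)
Squares mod 151: 106^1≡106, 106^2≡62, 106^4≡69, 106^8≡80, 106^16≡58, 106^32≡42, 106^64≡103
76 = 64 + 8 + 4, so 106^76 ≡ 103·80·69 ≡ 45 (mod 151)
88·45 = 3960 ≡ 34 (mod 151)
34 ≡ 34 (mod 151), so the signature is genuine.

verifies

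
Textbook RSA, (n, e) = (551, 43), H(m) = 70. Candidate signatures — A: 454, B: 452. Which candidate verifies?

B

Candidate A: 454^43 mod 551 = 271
Candidate B: 452^43 mod 551 = 70
  → matches H(m) = 70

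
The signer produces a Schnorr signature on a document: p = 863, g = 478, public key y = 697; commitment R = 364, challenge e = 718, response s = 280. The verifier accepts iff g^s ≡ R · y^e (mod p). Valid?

yes

g^s mod p:
478^2 = 228484 ≡ 652
478^4 ≡ 652^2 = 425104 ≡ 508
478^8 ≡ 508^2 = 258064 ≡ 27
478^16 ≡ 27^2 = 729
478^32 ≡ 729^2 = 531441 ≡ 696
478^64 ≡ 696^2 = 484416 ≡ 273
478^128 ≡ 273^2 = 74529 ≡ 311
478^256 ≡ 311^2 = 96721 ≡ 65
280 = 256 + 16 + 8, so 478^280 ≡ 65·729·27 ≡ 429 (mod 863)
R · y^e mod p:
697^2 = 485809 ≡ 803
697^4 ≡ 803^2 = 644809 ≡ 148
697^8 ≡ 148^2 = 21904 ≡ 329
697^16 ≡ 329^2 = 108241 ≡ 366
697^32 ≡ 366^2 = 133956 ≡ 191
697^64 ≡ 191^2 = 36481 ≡ 235
697^128 ≡ 235^2 = 55225 ≡ 856
697^256 ≡ 856^2 = 732736 ≡ 49
697^512 ≡ 49^2 = 2401 ≡ 675
718 = 512 + 128 + 64 + 8 + 4 + 2, so 697^718 ≡ 675·856·235·329·148·803 ≡ 32 (mod 863)
364·32 = 11648 ≡ 429 (mod 863)
429 ≡ 429 (mod 863); signature holds.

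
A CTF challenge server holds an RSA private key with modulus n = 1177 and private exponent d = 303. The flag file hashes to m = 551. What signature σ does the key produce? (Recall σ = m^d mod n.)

56

m^303 mod 1177 = 56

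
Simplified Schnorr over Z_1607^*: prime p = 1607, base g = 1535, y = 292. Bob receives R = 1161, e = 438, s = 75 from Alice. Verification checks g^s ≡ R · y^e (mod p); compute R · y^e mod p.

1161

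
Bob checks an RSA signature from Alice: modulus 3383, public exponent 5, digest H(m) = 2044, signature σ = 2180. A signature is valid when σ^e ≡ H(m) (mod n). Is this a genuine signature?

Squares mod 3383: σ^1≡2180, σ^2≡2668, σ^4≡392
5 = 4 + 1, so σ^5 ≡ 392·2180 ≡ 2044 (mod 3383)
Since 2044 equals the digest 2044, verification succeeds.

genuine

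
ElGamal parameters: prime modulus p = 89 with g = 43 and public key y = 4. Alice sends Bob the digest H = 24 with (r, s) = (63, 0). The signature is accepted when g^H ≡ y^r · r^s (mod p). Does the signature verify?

verifies

Left side g^H mod p:
Squares mod 89: 43^1≡43, 43^2≡69, 43^4≡44, 43^8≡67, 43^16≡39
24 = 16 + 8, so 43^24 ≡ 39·67 ≡ 32 (mod 89)
Right side y^r · r^s mod p:
Squares mod 89: 4^1≡4, 4^2≡16, 4^4≡78, 4^8≡32, 4^16≡45, 4^32≡67
63 = 32 + 16 + 8 + 4 + 2 + 1, so 4^63 ≡ 67·45·32·78·16·4 ≡ 32 (mod 89)
63^0 mod 89 = 1
32·1 = 32 ≡ 32 (mod 89)
32 ≡ 32 (mod 89), so the signature is genuine.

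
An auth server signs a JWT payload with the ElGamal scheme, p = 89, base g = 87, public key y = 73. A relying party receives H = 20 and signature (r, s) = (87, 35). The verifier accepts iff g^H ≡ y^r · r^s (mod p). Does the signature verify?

verifies

Left side g^H mod p:
Squares mod 89: 87^1≡87, 87^2≡4, 87^4≡16, 87^8≡78, 87^16≡32
20 = 16 + 4, so 87^20 ≡ 32·16 ≡ 67 (mod 89)
Right side y^r · r^s mod p:
Squares mod 89: 73^1≡73, 73^2≡78, 73^4≡32, 73^8≡45, 73^16≡67, 73^32≡39, 73^64≡8
87 = 64 + 16 + 4 + 2 + 1, so 73^87 ≡ 8·67·32·78·73 ≡ 50 (mod 89)
Squares mod 89: 87^1≡87, 87^2≡4, 87^4≡16, 87^8≡78, 87^16≡32, 87^32≡45
35 = 32 + 2 + 1, so 87^35 ≡ 45·4·87 ≡ 85 (mod 89)
50·85 = 4250 ≡ 67 (mod 89)
67 ≡ 67 (mod 89), so the signature is genuine.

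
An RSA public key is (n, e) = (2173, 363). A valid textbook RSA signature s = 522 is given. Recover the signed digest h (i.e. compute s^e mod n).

1252

s^2 ≡ 522^2 = 272484 ≡ 859
s^4 ≡ 859^2 = 737881 ≡ 1234
s^8 ≡ 1234^2 = 1522756 ≡ 1656
s^16 ≡ 1656^2 = 2742336 ≡ 10
s^32 ≡ 10^2 = 100
s^64 ≡ 100^2 = 10000 ≡ 1308
s^128 ≡ 1308^2 = 1710864 ≡ 713
s^256 ≡ 713^2 = 508369 ≡ 2060
363 = 256 + 64 + 32 + 8 + 2 + 1, so s^363 ≡ 2060·1308·100·1656·859·522 ≡ 1252 (mod 2173)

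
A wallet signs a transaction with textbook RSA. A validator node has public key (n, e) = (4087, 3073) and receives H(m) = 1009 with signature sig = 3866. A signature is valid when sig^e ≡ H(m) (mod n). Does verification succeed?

passes

sig^2 ≡ 3866^2 = 14945956 ≡ 3884
sig^4 ≡ 3884^2 = 15085456 ≡ 339
sig^8 ≡ 339^2 = 114921 ≡ 485
sig^16 ≡ 485^2 = 235225 ≡ 2266
sig^32 ≡ 2266^2 = 5134756 ≡ 1484
sig^64 ≡ 1484^2 = 2202256 ≡ 3450
sig^128 ≡ 3450^2 = 11902500 ≡ 1156
sig^256 ≡ 1156^2 = 1336336 ≡ 3974
sig^512 ≡ 3974^2 = 15792676 ≡ 508
sig^1024 ≡ 508^2 = 258064 ≡ 583
sig^2048 ≡ 583^2 = 339889 ≡ 668
3073 = 2048 + 1024 + 1, so sig^3073 ≡ 668·583·3866 ≡ 1009 (mod 4087)
Since 1009 equals the digest 1009, verification succeeds.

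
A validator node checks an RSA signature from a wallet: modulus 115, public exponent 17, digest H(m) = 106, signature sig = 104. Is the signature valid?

sig^2 ≡ 104^2 = 10816 ≡ 6
sig^4 ≡ 6^2 = 36
sig^8 ≡ 36^2 = 1296 ≡ 31
sig^16 ≡ 31^2 = 961 ≡ 41
17 = 16 + 1, so sig^17 ≡ 41·104 ≡ 9 (mod 115)
9 ≠ 106, so verification fails.

invalid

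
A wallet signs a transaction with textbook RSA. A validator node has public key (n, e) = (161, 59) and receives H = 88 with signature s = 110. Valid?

s^2 ≡ 110^2 = 12100 ≡ 25
s^4 ≡ 25^2 = 625 ≡ 142
s^8 ≡ 142^2 = 20164 ≡ 39
s^16 ≡ 39^2 = 1521 ≡ 72
s^32 ≡ 72^2 = 5184 ≡ 32
59 = 32 + 16 + 8 + 2 + 1, so s^59 ≡ 32·72·39·25·110 ≡ 73 (mod 161)
73 ≠ 88, so verification fails.

no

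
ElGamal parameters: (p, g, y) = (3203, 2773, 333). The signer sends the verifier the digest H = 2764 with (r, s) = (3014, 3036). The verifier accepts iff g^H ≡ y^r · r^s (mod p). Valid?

Left side g^H mod p:
2773^2 = 7689529 ≡ 2329
2773^4 ≡ 2329^2 = 5424241 ≡ 1562
2773^8 ≡ 1562^2 = 2439844 ≡ 2361
2773^16 ≡ 2361^2 = 5574321 ≡ 1101
2773^32 ≡ 1101^2 = 1212201 ≡ 1467
2773^64 ≡ 1467^2 = 2152089 ≡ 2876
2773^128 ≡ 2876^2 = 8271376 ≡ 1230
2773^256 ≡ 1230^2 = 1512900 ≡ 1084
2773^512 ≡ 1084^2 = 1175056 ≡ 2758
2773^1024 ≡ 2758^2 = 7606564 ≡ 2642
2773^2048 ≡ 2642^2 = 6980164 ≡ 827
2764 = 2048 + 512 + 128 + 64 + 8 + 4, so 2773^2764 ≡ 827·2758·1230·2876·2361·1562 ≡ 2506 (mod 3203)
Right side y^r · r^s mod p:
333^2 = 110889 ≡ 1987
333^4 ≡ 1987^2 = 3948169 ≡ 2073
333^8 ≡ 2073^2 = 4297329 ≡ 2106
333^16 ≡ 2106^2 = 4435236 ≡ 2284
333^32 ≡ 2284^2 = 5216656 ≡ 2172
333^64 ≡ 2172^2 = 4717584 ≡ 2768
333^128 ≡ 2768^2 = 7661824 ≡ 248
333^256 ≡ 248^2 = 61504 ≡ 647
333^512 ≡ 647^2 = 418609 ≡ 2219
333^1024 ≡ 2219^2 = 4923961 ≡ 950
333^2048 ≡ 950^2 = 902500 ≡ 2457
3014 = 2048 + 512 + 256 + 128 + 64 + 4 + 2, so 333^3014 ≡ 2457·2219·647·248·2768·2073·1987 ≡ 1334 (mod 3203)
3014^2 = 9084196 ≡ 488
3014^4 ≡ 488^2 = 238144 ≡ 1122
3014^8 ≡ 1122^2 = 1258884 ≡ 105
3014^16 ≡ 105^2 = 11025 ≡ 1416
3014^32 ≡ 1416^2 = 2005056 ≡ 3181
3014^64 ≡ 3181^2 = 10118761 ≡ 484
3014^128 ≡ 484^2 = 234256 ≡ 437
3014^256 ≡ 437^2 = 190969 ≡ 1992
3014^512 ≡ 1992^2 = 3968064 ≡ 2750
3014^1024 ≡ 2750^2 = 7562500 ≡ 217
3014^2048 ≡ 217^2 = 47089 ≡ 2247
3036 = 2048 + 512 + 256 + 128 + 64 + 16 + 8 + 4, so 3014^3036 ≡ 2247·2750·1992·437·484·1416·105·1122 ≡ 2110 (mod 3203)
1334·2110 = 2814740 ≡ 2506 (mod 3203)
2506 ≡ 2506 (mod 3203), so the signature is genuine.

yes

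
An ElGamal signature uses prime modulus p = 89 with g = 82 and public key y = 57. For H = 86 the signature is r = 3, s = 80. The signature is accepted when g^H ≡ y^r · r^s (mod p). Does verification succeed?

fails

Left side g^H mod p:
82^2 = 6724 ≡ 49
82^4 ≡ 49^2 = 2401 ≡ 87
82^8 ≡ 87^2 = 7569 ≡ 4
82^16 ≡ 4^2 = 16
82^32 ≡ 16^2 = 256 ≡ 78
82^64 ≡ 78^2 = 6084 ≡ 32
86 = 64 + 16 + 4 + 2, so 82^86 ≡ 32·16·87·49 ≡ 20 (mod 89)
Right side y^r · r^s mod p:
57^2 = 3249 ≡ 45
3 = 2 + 1, so 57^3 ≡ 45·57 ≡ 73 (mod 89)
3^2 = 9
3^4 ≡ 9^2 = 81
3^8 ≡ 81^2 = 6561 ≡ 64
3^16 ≡ 64^2 = 4096 ≡ 2
3^32 ≡ 2^2 = 4
3^64 ≡ 4^2 = 16
80 = 64 + 16, so 3^80 ≡ 16·2 ≡ 32 (mod 89)
73·32 = 2336 ≡ 22 (mod 89)
20 ≠ 22, so verification fails.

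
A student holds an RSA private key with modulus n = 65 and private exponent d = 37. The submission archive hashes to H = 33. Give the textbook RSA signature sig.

33

H^2 ≡ 33^2 = 1089 ≡ 49
H^4 ≡ 49^2 = 2401 ≡ 61
H^8 ≡ 61^2 = 3721 ≡ 16
H^16 ≡ 16^2 = 256 ≡ 61
H^32 ≡ 61^2 = 3721 ≡ 16
37 = 32 + 4 + 1, so H^37 ≡ 16·61·33 ≡ 33 (mod 65)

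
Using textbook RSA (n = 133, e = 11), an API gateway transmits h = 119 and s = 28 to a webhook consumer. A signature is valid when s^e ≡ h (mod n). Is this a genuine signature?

genuine

Squares mod 133: s^1≡28, s^2≡119, s^4≡63, s^8≡112
11 = 8 + 2 + 1, so s^11 ≡ 112·119·28 ≡ 119 (mod 133)
Since 119 equals the digest 119, verification succeeds.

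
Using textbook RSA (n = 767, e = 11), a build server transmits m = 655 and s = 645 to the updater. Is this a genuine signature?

s^2 ≡ 645^2 = 416025 ≡ 311
s^4 ≡ 311^2 = 96721 ≡ 79
s^8 ≡ 79^2 = 6241 ≡ 105
11 = 8 + 2 + 1, so s^11 ≡ 105·311·645 ≡ 655 (mod 767)
655 = m, so the signature checks out.

genuine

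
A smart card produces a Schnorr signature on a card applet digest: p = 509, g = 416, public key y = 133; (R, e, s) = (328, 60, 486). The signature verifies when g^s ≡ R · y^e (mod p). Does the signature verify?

g^s mod p:
416^2 = 173056 ≡ 505
416^4 ≡ 505^2 = 255025 ≡ 16
416^8 ≡ 16^2 = 256
416^16 ≡ 256^2 = 65536 ≡ 384
416^32 ≡ 384^2 = 147456 ≡ 355
416^64 ≡ 355^2 = 126025 ≡ 302
416^128 ≡ 302^2 = 91204 ≡ 93
416^256 ≡ 93^2 = 8649 ≡ 505
486 = 256 + 128 + 64 + 32 + 4 + 2, so 416^486 ≡ 505·93·302·355·16·505 ≡ 357 (mod 509)
R · y^e mod p:
133^2 = 17689 ≡ 383
133^4 ≡ 383^2 = 146689 ≡ 97
133^8 ≡ 97^2 = 9409 ≡ 247
133^16 ≡ 247^2 = 61009 ≡ 438
133^32 ≡ 438^2 = 191844 ≡ 460
60 = 32 + 16 + 8 + 4, so 133^60 ≡ 460·438·247·97 ≡ 30 (mod 509)
328·30 = 9840 ≡ 169 (mod 509)
357 ≠ 169; the check fails.

does not verify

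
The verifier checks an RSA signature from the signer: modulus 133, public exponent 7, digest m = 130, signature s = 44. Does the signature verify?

s^2 ≡ 44^2 = 1936 ≡ 74
s^4 ≡ 74^2 = 5476 ≡ 23
7 = 4 + 2 + 1, so s^7 ≡ 23·74·44 ≡ 9 (mod 133)
9 ≠ 130, so verification fails.

does not verify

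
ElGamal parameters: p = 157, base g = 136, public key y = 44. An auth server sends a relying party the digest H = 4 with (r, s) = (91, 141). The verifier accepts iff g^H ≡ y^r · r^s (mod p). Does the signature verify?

does not verify

Left side g^H mod p:
136^2 = 18496 ≡ 127
136^4 ≡ 127^2 = 16129 ≡ 115
Right side y^r · r^s mod p:
44^2 = 1936 ≡ 52
44^4 ≡ 52^2 = 2704 ≡ 35
44^8 ≡ 35^2 = 1225 ≡ 126
44^16 ≡ 126^2 = 15876 ≡ 19
44^32 ≡ 19^2 = 361 ≡ 47
44^64 ≡ 47^2 = 2209 ≡ 11
91 = 64 + 16 + 8 + 2 + 1, so 44^91 ≡ 11·19·126·52·44 ≡ 145 (mod 157)
91^2 = 8281 ≡ 117
91^4 ≡ 117^2 = 13689 ≡ 30
91^8 ≡ 30^2 = 900 ≡ 115
91^16 ≡ 115^2 = 13225 ≡ 37
91^32 ≡ 37^2 = 1369 ≡ 113
91^64 ≡ 113^2 = 12769 ≡ 52
91^128 ≡ 52^2 = 2704 ≡ 35
141 = 128 + 8 + 4 + 1, so 91^141 ≡ 35·115·30·91 ≡ 134 (mod 157)
145·134 = 19430 ≡ 119 (mod 157)
115 ≠ 119, so verification fails.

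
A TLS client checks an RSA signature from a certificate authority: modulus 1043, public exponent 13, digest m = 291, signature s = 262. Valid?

Squares mod 1043: s^1≡262, s^2≡849, s^4≡88, s^8≡443
13 = 8 + 4 + 1, so s^13 ≡ 443·88·262 ≡ 752 (mod 1043)
s^13 mod 1043 = 752, but m = 291.

no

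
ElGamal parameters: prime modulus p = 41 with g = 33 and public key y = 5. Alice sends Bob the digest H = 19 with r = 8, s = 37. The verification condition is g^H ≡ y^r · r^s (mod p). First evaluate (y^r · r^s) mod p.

5^2 = 25
5^4 ≡ 25^2 = 625 ≡ 10
5^8 ≡ 10^2 = 100 ≡ 18
8^2 = 64 ≡ 23
8^4 ≡ 23^2 = 529 ≡ 37
8^8 ≡ 37^2 = 1369 ≡ 16
8^16 ≡ 16^2 = 256 ≡ 10
8^32 ≡ 10^2 = 100 ≡ 18
37 = 32 + 4 + 1, so 8^37 ≡ 18·37·8 ≡ 39 (mod 41)
y^r · r^s ≡ 18·39 = 702 ≡ 5 (mod 41)

5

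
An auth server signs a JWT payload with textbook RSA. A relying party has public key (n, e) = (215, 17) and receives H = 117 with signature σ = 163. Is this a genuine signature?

σ^17 mod 215 = 98
98 ≠ 117, so verification fails.

forged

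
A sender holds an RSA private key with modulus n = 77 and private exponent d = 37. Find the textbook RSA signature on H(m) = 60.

Squares mod 77: (H(m))^1≡60, (H(m))^2≡58, (H(m))^4≡53, (H(m))^8≡37, (H(m))^16≡60, (H(m))^32≡58
37 = 32 + 4 + 1, so (H(m))^37 ≡ 58·53·60 ≡ 25 (mod 77)

25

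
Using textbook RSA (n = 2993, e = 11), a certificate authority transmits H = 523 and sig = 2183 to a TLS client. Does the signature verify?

sig^2 ≡ 2183^2 = 4765489 ≡ 633
sig^4 ≡ 633^2 = 400689 ≡ 2620
sig^8 ≡ 2620^2 = 6864400 ≡ 1451
11 = 8 + 2 + 1, so sig^11 ≡ 1451·633·2183 ≡ 1773 (mod 2993)
sig^11 mod 2993 = 1773, but H = 523.

does not verify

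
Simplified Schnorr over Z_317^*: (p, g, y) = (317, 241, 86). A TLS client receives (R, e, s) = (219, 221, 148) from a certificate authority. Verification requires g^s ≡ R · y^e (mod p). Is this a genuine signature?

g^s mod p:
241^2 = 58081 ≡ 70
241^4 ≡ 70^2 = 4900 ≡ 145
241^8 ≡ 145^2 = 21025 ≡ 103
241^16 ≡ 103^2 = 10609 ≡ 148
241^32 ≡ 148^2 = 21904 ≡ 31
241^64 ≡ 31^2 = 961 ≡ 10
241^128 ≡ 10^2 = 100
148 = 128 + 16 + 4, so 241^148 ≡ 100·148·145 ≡ 227 (mod 317)
R · y^e mod p:
86^2 = 7396 ≡ 105
86^4 ≡ 105^2 = 11025 ≡ 247
86^8 ≡ 247^2 = 61009 ≡ 145
86^16 ≡ 145^2 = 21025 ≡ 103
86^32 ≡ 103^2 = 10609 ≡ 148
86^64 ≡ 148^2 = 21904 ≡ 31
86^128 ≡ 31^2 = 961 ≡ 10
221 = 128 + 64 + 16 + 8 + 4 + 1, so 86^221 ≡ 10·31·103·145·247·86 ≡ 195 (mod 317)
219·195 = 42705 ≡ 227 (mod 317)
227 ≡ 227 (mod 317); signature holds.

genuine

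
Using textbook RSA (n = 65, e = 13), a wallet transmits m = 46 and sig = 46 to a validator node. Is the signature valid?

valid

Squares mod 65: sig^1≡46, sig^2≡36, sig^4≡61, sig^8≡16
13 = 8 + 4 + 1, so sig^13 ≡ 16·61·46 ≡ 46 (mod 65)
Since 46 equals the digest 46, verification succeeds.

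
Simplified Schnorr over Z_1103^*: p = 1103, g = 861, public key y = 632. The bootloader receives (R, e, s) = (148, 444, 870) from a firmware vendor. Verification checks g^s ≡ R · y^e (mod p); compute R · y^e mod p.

632^2 = 399424 ≡ 138
632^4 ≡ 138^2 = 19044 ≡ 293
632^8 ≡ 293^2 = 85849 ≡ 918
632^16 ≡ 918^2 = 842724 ≡ 32
632^32 ≡ 32^2 = 1024
632^64 ≡ 1024^2 = 1048576 ≡ 726
632^128 ≡ 726^2 = 527076 ≡ 945
632^256 ≡ 945^2 = 893025 ≡ 698
444 = 256 + 128 + 32 + 16 + 8 + 4, so 632^444 ≡ 698·945·1024·32·918·293 ≡ 2 (mod 1103)
R · y^e ≡ 148·2 = 296 ≡ 296 (mod 1103)

296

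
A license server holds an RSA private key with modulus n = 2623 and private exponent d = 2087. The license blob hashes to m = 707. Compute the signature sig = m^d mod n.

m^2 ≡ 707^2 = 499849 ≡ 1479
m^4 ≡ 1479^2 = 2187441 ≡ 2482
m^8 ≡ 2482^2 = 6160324 ≡ 1520
m^16 ≡ 1520^2 = 2310400 ≡ 2160
m^32 ≡ 2160^2 = 4665600 ≡ 1906
m^64 ≡ 1906^2 = 3632836 ≡ 2604
m^128 ≡ 2604^2 = 6780816 ≡ 361
m^256 ≡ 361^2 = 130321 ≡ 1794
m^512 ≡ 1794^2 = 3218436 ≡ 15
m^1024 ≡ 15^2 = 225
m^2048 ≡ 225^2 = 50625 ≡ 788
2087 = 2048 + 32 + 4 + 2 + 1, so m^2087 ≡ 788·1906·2482·1479·707 ≡ 2608 (mod 2623)

2608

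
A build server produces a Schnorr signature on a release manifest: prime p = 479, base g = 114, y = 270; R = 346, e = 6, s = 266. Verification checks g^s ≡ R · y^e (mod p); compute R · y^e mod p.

44

Squares mod 479: 270^1≡270, 270^2≡92, 270^4≡321
6 = 4 + 2, so 270^6 ≡ 321·92 ≡ 313 (mod 479)
R · y^e ≡ 346·313 = 108298 ≡ 44 (mod 479)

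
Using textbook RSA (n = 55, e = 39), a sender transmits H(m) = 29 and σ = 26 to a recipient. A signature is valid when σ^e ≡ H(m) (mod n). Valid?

Squares mod 55: σ^1≡26, σ^2≡16, σ^4≡36, σ^8≡31, σ^16≡26, σ^32≡16
39 = 32 + 4 + 2 + 1, so σ^39 ≡ 16·36·16·26 ≡ 36 (mod 55)
σ^39 mod 55 = 36, but H(m) = 29.

no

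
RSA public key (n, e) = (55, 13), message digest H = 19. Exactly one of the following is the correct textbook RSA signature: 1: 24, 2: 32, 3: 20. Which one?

1

Candidate 1: Squares mod 55: 24^1≡24, 24^2≡26, 24^4≡16, 24^8≡36; 13 = 8 + 4 + 1, so 24^13 ≡ 36·16·24 ≡ 19 (mod 55)
  → matches H = 19
Candidate 2: Squares mod 55: 32^1≡32, 32^2≡34, 32^4≡1, 32^8≡1; 13 = 8 + 4 + 1, so 32^13 ≡ 1·1·32 ≡ 32 (mod 55)
Candidate 3: Squares mod 55: 20^1≡20, 20^2≡15, 20^4≡5, 20^8≡25; 13 = 8 + 4 + 1, so 20^13 ≡ 25·5·20 ≡ 25 (mod 55)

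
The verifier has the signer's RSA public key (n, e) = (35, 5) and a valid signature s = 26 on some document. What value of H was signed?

s^2 ≡ 26^2 = 676 ≡ 11
s^4 ≡ 11^2 = 121 ≡ 16
5 = 4 + 1, so s^5 ≡ 16·26 ≡ 31 (mod 35)

31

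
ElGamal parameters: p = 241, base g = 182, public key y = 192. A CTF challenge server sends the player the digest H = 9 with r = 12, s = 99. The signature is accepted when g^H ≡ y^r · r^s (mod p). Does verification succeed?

passes

Left side g^H mod p:
182^2 = 33124 ≡ 107
182^4 ≡ 107^2 = 11449 ≡ 122
182^8 ≡ 122^2 = 14884 ≡ 183
9 = 8 + 1, so 182^9 ≡ 183·182 ≡ 48 (mod 241)
Right side y^r · r^s mod p:
192^2 = 36864 ≡ 232
192^4 ≡ 232^2 = 53824 ≡ 81
192^8 ≡ 81^2 = 6561 ≡ 54
12 = 8 + 4, so 192^12 ≡ 54·81 ≡ 36 (mod 241)
12^2 = 144
12^4 ≡ 144^2 = 20736 ≡ 10
12^8 ≡ 10^2 = 100
12^16 ≡ 100^2 = 10000 ≡ 119
12^32 ≡ 119^2 = 14161 ≡ 183
12^64 ≡ 183^2 = 33489 ≡ 231
99 = 64 + 32 + 2 + 1, so 12^99 ≡ 231·183·144·12 ≡ 162 (mod 241)
36·162 = 5832 ≡ 48 (mod 241)
48 ≡ 48 (mod 241), so the signature is genuine.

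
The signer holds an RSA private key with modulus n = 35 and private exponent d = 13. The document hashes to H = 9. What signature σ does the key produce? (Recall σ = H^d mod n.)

H^13 mod 35 = 9

9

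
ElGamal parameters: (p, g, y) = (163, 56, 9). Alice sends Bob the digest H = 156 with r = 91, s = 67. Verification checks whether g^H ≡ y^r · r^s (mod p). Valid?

no

Left side g^H mod p:
56^2 = 3136 ≡ 39
56^4 ≡ 39^2 = 1521 ≡ 54
56^8 ≡ 54^2 = 2916 ≡ 145
56^16 ≡ 145^2 = 21025 ≡ 161
56^32 ≡ 161^2 = 25921 ≡ 4
56^64 ≡ 4^2 = 16
56^128 ≡ 16^2 = 256 ≡ 93
156 = 128 + 16 + 8 + 4, so 56^156 ≡ 93·161·145·54 ≡ 25 (mod 163)
Right side y^r · r^s mod p:
9^2 = 81
9^4 ≡ 81^2 = 6561 ≡ 41
9^8 ≡ 41^2 = 1681 ≡ 51
9^16 ≡ 51^2 = 2601 ≡ 156
9^32 ≡ 156^2 = 24336 ≡ 49
9^64 ≡ 49^2 = 2401 ≡ 119
91 = 64 + 16 + 8 + 2 + 1, so 9^91 ≡ 119·156·51·81·9 ≡ 56 (mod 163)
91^2 = 8281 ≡ 131
91^4 ≡ 131^2 = 17161 ≡ 46
91^8 ≡ 46^2 = 2116 ≡ 160
91^16 ≡ 160^2 = 25600 ≡ 9
91^32 ≡ 9^2 = 81
91^64 ≡ 81^2 = 6561 ≡ 41
67 = 64 + 2 + 1, so 91^67 ≡ 41·131·91 ≡ 87 (mod 163)
56·87 = 4872 ≡ 145 (mod 163)
25 ≠ 145, so verification fails.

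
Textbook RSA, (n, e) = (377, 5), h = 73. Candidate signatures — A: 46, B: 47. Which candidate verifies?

Candidate A: 46^5 mod 377 = 336
Candidate B: 47^5 mod 377 = 73
  → matches h = 73

B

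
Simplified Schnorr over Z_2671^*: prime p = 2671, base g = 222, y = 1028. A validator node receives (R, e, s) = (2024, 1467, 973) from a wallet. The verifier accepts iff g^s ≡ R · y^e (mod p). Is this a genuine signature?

genuine

g^s mod p:
Squares mod 2671: 222^1≡222, 222^2≡1206, 222^4≡1412, 222^8≡1178, 222^16≡1435, 222^32≡2555, 222^64≡101, 222^128≡2188, 222^256≡912, 222^512≡1063
973 = 512 + 256 + 128 + 64 + 8 + 4 + 1, so 222^973 ≡ 1063·912·2188·101·1178·1412·222 ≡ 618 (mod 2671)
R · y^e mod p:
Squares mod 2671: 1028^1≡1028, 1028^2≡1739, 1028^4≡549, 1028^8≡2249, 1028^16≡1798, 1028^32≡894, 1028^64≡607, 1028^128≡2522, 1028^256≡833, 1028^512≡2100, 1028^1024≡179
1467 = 1024 + 256 + 128 + 32 + 16 + 8 + 2 + 1, so 1028^1467 ≡ 179·833·2522·894·1798·2249·1739·1028 ≡ 1671 (mod 2671)
2024·1671 = 3382104 ≡ 618 (mod 2671)
618 ≡ 618 (mod 2671); signature holds.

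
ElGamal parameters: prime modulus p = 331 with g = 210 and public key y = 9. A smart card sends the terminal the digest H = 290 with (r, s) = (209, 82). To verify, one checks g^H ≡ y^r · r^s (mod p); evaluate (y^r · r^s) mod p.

198

9^2 = 81
9^4 ≡ 81^2 = 6561 ≡ 272
9^8 ≡ 272^2 = 73984 ≡ 171
9^16 ≡ 171^2 = 29241 ≡ 113
9^32 ≡ 113^2 = 12769 ≡ 191
9^64 ≡ 191^2 = 36481 ≡ 71
9^128 ≡ 71^2 = 5041 ≡ 76
209 = 128 + 64 + 16 + 1, so 9^209 ≡ 76·71·113·9 ≡ 83 (mod 331)
209^2 = 43681 ≡ 320
209^4 ≡ 320^2 = 102400 ≡ 121
209^8 ≡ 121^2 = 14641 ≡ 77
209^16 ≡ 77^2 = 5929 ≡ 302
209^32 ≡ 302^2 = 91204 ≡ 179
209^64 ≡ 179^2 = 32041 ≡ 265
82 = 64 + 16 + 2, so 209^82 ≡ 265·302·320 ≡ 130 (mod 331)
y^r · r^s ≡ 83·130 = 10790 ≡ 198 (mod 331)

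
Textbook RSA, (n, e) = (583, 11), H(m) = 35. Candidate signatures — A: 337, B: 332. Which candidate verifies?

Candidate A: Squares mod 583: 337^1≡337, 337^2≡467, 337^4≡47, 337^8≡460; 11 = 8 + 2 + 1, so 337^11 ≡ 460·467·337 ≡ 315 (mod 583)
Candidate B: Squares mod 583: 332^1≡332, 332^2≡37, 332^4≡203, 332^8≡399; 11 = 8 + 2 + 1, so 332^11 ≡ 399·37·332 ≡ 35 (mod 583)
  → matches H(m) = 35

B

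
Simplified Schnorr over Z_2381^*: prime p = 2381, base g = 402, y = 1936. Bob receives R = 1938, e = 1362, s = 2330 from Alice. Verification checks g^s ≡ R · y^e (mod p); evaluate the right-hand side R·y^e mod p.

1936^2 = 3748096 ≡ 402
1936^4 ≡ 402^2 = 161604 ≡ 2077
1936^8 ≡ 2077^2 = 4313929 ≡ 1938
1936^16 ≡ 1938^2 = 3755844 ≡ 1007
1936^32 ≡ 1007^2 = 1014049 ≡ 2124
1936^64 ≡ 2124^2 = 4511376 ≡ 1762
1936^128 ≡ 1762^2 = 3104644 ≡ 2201
1936^256 ≡ 2201^2 = 4844401 ≡ 1447
1936^512 ≡ 1447^2 = 2093809 ≡ 910
1936^1024 ≡ 910^2 = 828100 ≡ 1893
1362 = 1024 + 256 + 64 + 16 + 2, so 1936^1362 ≡ 1893·1447·1762·1007·402 ≡ 2124 (mod 2381)
R · y^e ≡ 1938·2124 = 4116312 ≡ 1944 (mod 2381)

1944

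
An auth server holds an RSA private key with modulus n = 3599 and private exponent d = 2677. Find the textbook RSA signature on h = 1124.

3399

h^2 ≡ 1124^2 = 1263376 ≡ 127
h^4 ≡ 127^2 = 16129 ≡ 1733
h^8 ≡ 1733^2 = 3003289 ≡ 1723
h^16 ≡ 1723^2 = 2968729 ≡ 3153
h^32 ≡ 3153^2 = 9941409 ≡ 971
h^64 ≡ 971^2 = 942841 ≡ 3502
h^128 ≡ 3502^2 = 12264004 ≡ 2211
h^256 ≡ 2211^2 = 4888521 ≡ 1079
h^512 ≡ 1079^2 = 1164241 ≡ 1764
h^1024 ≡ 1764^2 = 3111696 ≡ 2160
h^2048 ≡ 2160^2 = 4665600 ≡ 1296
2677 = 2048 + 512 + 64 + 32 + 16 + 4 + 1, so h^2677 ≡ 1296·1764·3502·971·3153·1733·1124 ≡ 3399 (mod 3599)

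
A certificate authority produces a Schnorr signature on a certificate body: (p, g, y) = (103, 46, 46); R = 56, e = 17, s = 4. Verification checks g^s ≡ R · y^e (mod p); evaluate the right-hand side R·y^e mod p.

46

Squares mod 103: 46^1≡46, 46^2≡56, 46^4≡46, 46^8≡56, 46^16≡46
17 = 16 + 1, so 46^17 ≡ 46·46 ≡ 56 (mod 103)
R · y^e ≡ 56·56 = 3136 ≡ 46 (mod 103)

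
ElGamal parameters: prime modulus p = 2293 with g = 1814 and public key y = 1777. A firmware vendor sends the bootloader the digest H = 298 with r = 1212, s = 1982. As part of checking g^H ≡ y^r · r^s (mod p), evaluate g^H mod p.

1647

1814^2 = 3290596 ≡ 141
1814^4 ≡ 141^2 = 19881 ≡ 1537
1814^8 ≡ 1537^2 = 2362369 ≡ 579
1814^16 ≡ 579^2 = 335241 ≡ 463
1814^32 ≡ 463^2 = 214369 ≡ 1120
1814^64 ≡ 1120^2 = 1254400 ≡ 129
1814^128 ≡ 129^2 = 16641 ≡ 590
1814^256 ≡ 590^2 = 348100 ≡ 1857
298 = 256 + 32 + 8 + 2, so 1814^298 ≡ 1857·1120·579·141 ≡ 1647 (mod 2293)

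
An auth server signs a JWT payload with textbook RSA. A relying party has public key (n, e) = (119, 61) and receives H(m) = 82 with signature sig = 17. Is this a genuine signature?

sig^2 ≡ 17^2 = 289 ≡ 51
sig^4 ≡ 51^2 = 2601 ≡ 102
sig^8 ≡ 102^2 = 10404 ≡ 51
sig^16 ≡ 51^2 = 2601 ≡ 102
sig^32 ≡ 102^2 = 10404 ≡ 51
61 = 32 + 16 + 8 + 4 + 1, so sig^61 ≡ 51·102·51·102·17 ≡ 17 (mod 119)
The recovered value 17 does not match the digest 82.

forged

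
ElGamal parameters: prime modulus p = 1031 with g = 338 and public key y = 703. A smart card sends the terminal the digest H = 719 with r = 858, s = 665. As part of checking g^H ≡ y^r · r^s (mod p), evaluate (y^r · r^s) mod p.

703^858 mod 1031 = 411
858^665 mod 1031 = 365
y^r · r^s ≡ 411·365 = 150015 ≡ 520 (mod 1031)

520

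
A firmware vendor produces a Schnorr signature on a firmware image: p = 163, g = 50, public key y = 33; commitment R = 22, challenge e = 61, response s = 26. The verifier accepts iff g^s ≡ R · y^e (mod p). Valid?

g^s mod p:
50^2 = 2500 ≡ 55
50^4 ≡ 55^2 = 3025 ≡ 91
50^8 ≡ 91^2 = 8281 ≡ 131
50^16 ≡ 131^2 = 17161 ≡ 46
26 = 16 + 8 + 2, so 50^26 ≡ 46·131·55 ≡ 51 (mod 163)
R · y^e mod p:
33^2 = 1089 ≡ 111
33^4 ≡ 111^2 = 12321 ≡ 96
33^8 ≡ 96^2 = 9216 ≡ 88
33^16 ≡ 88^2 = 7744 ≡ 83
33^32 ≡ 83^2 = 6889 ≡ 43
61 = 32 + 16 + 8 + 4 + 1, so 33^61 ≡ 43·83·88·96·33 ≡ 60 (mod 163)
22·60 = 1320 ≡ 16 (mod 163)
51 ≠ 16; the check fails.

no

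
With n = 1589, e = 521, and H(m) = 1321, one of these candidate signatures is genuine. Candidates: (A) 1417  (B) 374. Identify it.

Candidate A: 1417^2 = 2007889 ≡ 982; 1417^4 ≡ 982^2 = 964324 ≡ 1390; 1417^8 ≡ 1390^2 = 1932100 ≡ 1465; 1417^16 ≡ 1465^2 = 2146225 ≡ 1075; 1417^32 ≡ 1075^2 = 1155625 ≡ 422; 1417^64 ≡ 422^2 = 178084 ≡ 116; 1417^128 ≡ 116^2 = 13456 ≡ 744; 1417^256 ≡ 744^2 = 553536 ≡ 564; 1417^512 ≡ 564^2 = 318096 ≡ 296; 521 = 512 + 8 + 1, so 1417^521 ≡ 296·1465·1417 ≡ 1580 (mod 1589)
Candidate B: 374^2 = 139876 ≡ 44; 374^4 ≡ 44^2 = 1936 ≡ 347; 374^8 ≡ 347^2 = 120409 ≡ 1234; 374^16 ≡ 1234^2 = 1522756 ≡ 494; 374^32 ≡ 494^2 = 244036 ≡ 919; 374^64 ≡ 919^2 = 844561 ≡ 802; 374^128 ≡ 802^2 = 643204 ≡ 1248; 374^256 ≡ 1248^2 = 1557504 ≡ 284; 374^512 ≡ 284^2 = 80656 ≡ 1206; 521 = 512 + 8 + 1, so 374^521 ≡ 1206·1234·374 ≡ 1321 (mod 1589)
  → matches H(m) = 1321

B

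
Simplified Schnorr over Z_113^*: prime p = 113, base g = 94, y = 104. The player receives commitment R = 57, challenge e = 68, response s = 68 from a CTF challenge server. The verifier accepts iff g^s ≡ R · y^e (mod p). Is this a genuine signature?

g^s mod p:
94^2 = 8836 ≡ 22
94^4 ≡ 22^2 = 484 ≡ 32
94^8 ≡ 32^2 = 1024 ≡ 7
94^16 ≡ 7^2 = 49
94^32 ≡ 49^2 = 2401 ≡ 28
94^64 ≡ 28^2 = 784 ≡ 106
68 = 64 + 4, so 94^68 ≡ 106·32 ≡ 2 (mod 113)
R · y^e mod p:
104^2 = 10816 ≡ 81
104^4 ≡ 81^2 = 6561 ≡ 7
104^8 ≡ 7^2 = 49
104^16 ≡ 49^2 = 2401 ≡ 28
104^32 ≡ 28^2 = 784 ≡ 106
104^64 ≡ 106^2 = 11236 ≡ 49
68 = 64 + 4, so 104^68 ≡ 49·7 ≡ 4 (mod 113)
57·4 = 228 ≡ 2 (mod 113)
2 ≡ 2 (mod 113); signature holds.

genuine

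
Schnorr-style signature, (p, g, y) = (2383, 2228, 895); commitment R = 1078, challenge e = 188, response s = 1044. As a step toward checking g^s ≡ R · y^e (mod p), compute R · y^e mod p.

895^2 = 801025 ≡ 337
895^4 ≡ 337^2 = 113569 ≡ 1568
895^8 ≡ 1568^2 = 2458624 ≡ 1751
895^16 ≡ 1751^2 = 3066001 ≡ 1463
895^32 ≡ 1463^2 = 2140369 ≡ 435
895^64 ≡ 435^2 = 189225 ≡ 968
895^128 ≡ 968^2 = 937024 ≡ 505
188 = 128 + 32 + 16 + 8 + 4, so 895^188 ≡ 505·435·1463·1751·1568 ≡ 1637 (mod 2383)
R · y^e ≡ 1078·1637 = 1764686 ≡ 1266 (mod 2383)

1266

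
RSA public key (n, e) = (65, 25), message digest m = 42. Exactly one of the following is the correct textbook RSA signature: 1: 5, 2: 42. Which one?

2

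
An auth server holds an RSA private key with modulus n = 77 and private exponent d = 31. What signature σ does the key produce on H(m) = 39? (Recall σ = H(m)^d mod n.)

Squares mod 77: (H(m))^1≡39, (H(m))^2≡58, (H(m))^4≡53, (H(m))^8≡37, (H(m))^16≡60
31 = 16 + 8 + 4 + 2 + 1, so (H(m))^31 ≡ 60·37·53·58·39 ≡ 39 (mod 77)

39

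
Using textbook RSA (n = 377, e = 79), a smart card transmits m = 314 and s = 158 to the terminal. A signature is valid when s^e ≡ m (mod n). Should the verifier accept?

Squares mod 377: s^1≡158, s^2≡82, s^4≡315, s^8≡74, s^16≡198, s^32≡373, s^64≡16
79 = 64 + 8 + 4 + 2 + 1, so s^79 ≡ 16·74·315·82·158 ≡ 63 (mod 377)
63 ≠ 314, so verification fails.

reject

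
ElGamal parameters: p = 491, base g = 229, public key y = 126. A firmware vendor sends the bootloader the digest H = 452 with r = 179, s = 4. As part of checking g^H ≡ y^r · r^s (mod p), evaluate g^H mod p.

229^452 mod 491 = 333

333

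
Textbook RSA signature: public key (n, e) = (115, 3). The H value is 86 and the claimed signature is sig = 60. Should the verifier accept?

sig^2 ≡ 60^2 = 3600 ≡ 35
3 = 2 + 1, so sig^3 ≡ 35·60 ≡ 30 (mod 115)
30 ≠ 86, so verification fails.

reject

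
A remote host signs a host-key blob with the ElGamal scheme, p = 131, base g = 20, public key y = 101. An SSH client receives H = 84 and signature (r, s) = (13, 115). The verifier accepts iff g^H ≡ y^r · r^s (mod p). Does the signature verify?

Left side g^H mod p:
20^2 = 400 ≡ 7
20^4 ≡ 7^2 = 49
20^8 ≡ 49^2 = 2401 ≡ 43
20^16 ≡ 43^2 = 1849 ≡ 15
20^32 ≡ 15^2 = 225 ≡ 94
20^64 ≡ 94^2 = 8836 ≡ 59
84 = 64 + 16 + 4, so 20^84 ≡ 59·15·49 ≡ 4 (mod 131)
Right side y^r · r^s mod p:
101^2 = 10201 ≡ 114
101^4 ≡ 114^2 = 12996 ≡ 27
101^8 ≡ 27^2 = 729 ≡ 74
13 = 8 + 4 + 1, so 101^13 ≡ 74·27·101 ≡ 58 (mod 131)
13^2 = 169 ≡ 38
13^4 ≡ 38^2 = 1444 ≡ 3
13^8 ≡ 3^2 = 9
13^16 ≡ 9^2 = 81
13^32 ≡ 81^2 = 6561 ≡ 11
13^64 ≡ 11^2 = 121
115 = 64 + 32 + 16 + 2 + 1, so 13^115 ≡ 121·11·81·38·13 ≡ 60 (mod 131)
58·60 = 3480 ≡ 74 (mod 131)
4 ≠ 74, so verification fails.

does not verify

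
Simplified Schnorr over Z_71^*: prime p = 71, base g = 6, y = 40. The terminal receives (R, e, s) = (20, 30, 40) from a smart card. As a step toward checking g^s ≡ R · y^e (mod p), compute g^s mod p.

6^2 = 36
6^4 ≡ 36^2 = 1296 ≡ 18
6^8 ≡ 18^2 = 324 ≡ 40
6^16 ≡ 40^2 = 1600 ≡ 38
6^32 ≡ 38^2 = 1444 ≡ 24
40 = 32 + 8, so 6^40 ≡ 24·40 ≡ 37 (mod 71)

37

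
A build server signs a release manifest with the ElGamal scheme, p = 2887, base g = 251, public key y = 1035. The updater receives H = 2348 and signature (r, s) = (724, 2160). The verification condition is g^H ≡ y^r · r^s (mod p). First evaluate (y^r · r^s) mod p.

1011

Squares mod 2887: 1035^1≡1035, 1035^2≡148, 1035^4≡1695, 1035^8≡460, 1035^16≡849, 1035^32≡1938, 1035^64≡2744, 1035^128≡240, 1035^256≡2747, 1035^512≡2278
724 = 512 + 128 + 64 + 16 + 4, so 1035^724 ≡ 2278·240·2744·849·1695 ≡ 1907 (mod 2887)
Squares mod 2887: 724^1≡724, 724^2≡1629, 724^4≡488, 724^8≡1410, 724^16≡1844, 724^32≡2337, 724^64≡2252, 724^128≡1932, 724^256≡2620, 724^512≡2001, 724^1024≡2619, 724^2048≡2536
2160 = 2048 + 64 + 32 + 16, so 724^2160 ≡ 2536·2252·2337·1844 ≡ 2394 (mod 2887)
y^r · r^s ≡ 1907·2394 = 4565358 ≡ 1011 (mod 2887)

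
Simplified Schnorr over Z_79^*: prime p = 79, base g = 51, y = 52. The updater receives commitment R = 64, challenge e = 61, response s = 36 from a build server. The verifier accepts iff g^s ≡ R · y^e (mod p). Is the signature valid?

g^s mod p:
51^2 = 2601 ≡ 73
51^4 ≡ 73^2 = 5329 ≡ 36
51^8 ≡ 36^2 = 1296 ≡ 32
51^16 ≡ 32^2 = 1024 ≡ 76
51^32 ≡ 76^2 = 5776 ≡ 9
36 = 32 + 4, so 51^36 ≡ 9·36 ≡ 8 (mod 79)
R · y^e mod p:
52^2 = 2704 ≡ 18
52^4 ≡ 18^2 = 324 ≡ 8
52^8 ≡ 8^2 = 64
52^16 ≡ 64^2 = 4096 ≡ 67
52^32 ≡ 67^2 = 4489 ≡ 65
61 = 32 + 16 + 8 + 4 + 1, so 52^61 ≡ 65·67·64·8·52 ≡ 10 (mod 79)
64·10 = 640 ≡ 8 (mod 79)
8 ≡ 8 (mod 79); signature holds.

valid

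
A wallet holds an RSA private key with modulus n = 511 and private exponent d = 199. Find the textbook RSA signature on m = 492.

Squares mod 511: m^1≡492, m^2≡361, m^4≡16, m^8≡256, m^16≡128, m^32≡32, m^64≡2, m^128≡4
199 = 128 + 64 + 4 + 2 + 1, so m^199 ≡ 4·2·16·361·492 ≡ 457 (mod 511)

457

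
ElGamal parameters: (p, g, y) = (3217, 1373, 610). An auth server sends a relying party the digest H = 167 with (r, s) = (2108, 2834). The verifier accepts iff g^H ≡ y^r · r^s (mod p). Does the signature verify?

Left side g^H mod p:
Squares mod 3217: 1373^1≡1373, 1373^2≡3184, 1373^4≡1089, 1373^8≡2065, 1373^16≡1700, 1373^32≡1134, 1373^64≡2373, 1373^128≡1379
167 = 128 + 32 + 4 + 2 + 1, so 1373^167 ≡ 1379·1134·1089·3184·1373 ≡ 335 (mod 3217)
Right side y^r · r^s mod p:
Squares mod 3217: 610^1≡610, 610^2≡2145, 610^4≡715, 610^8≡2939, 610^16≡76, 610^32≡2559, 610^64≡1886, 610^128≡2211, 610^256≡1898, 610^512≡2581, 610^1024≡2371, 610^2048≡1542
2108 = 2048 + 32 + 16 + 8 + 4, so 610^2108 ≡ 1542·2559·76·2939·715 ≡ 396 (mod 3217)
Squares mod 3217: 2108^1≡2108, 2108^2≡987, 2108^4≡2635, 2108^8≡939, 2108^16≡263, 2108^32≡1612, 2108^64≡2425, 2108^128≡3166, 2108^256≡2601, 2108^512≡3067, 2108^1024≡3198, 2108^2048≡361
2834 = 2048 + 512 + 256 + 16 + 2, so 2108^2834 ≡ 361·3067·2601·263·987 ≡ 1172 (mod 3217)
396·1172 = 464112 ≡ 864 (mod 3217)
335 ≠ 864, so verification fails.

does not verify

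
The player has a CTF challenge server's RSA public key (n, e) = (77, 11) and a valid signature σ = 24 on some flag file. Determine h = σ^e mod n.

68

σ^11 mod 77 = 68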